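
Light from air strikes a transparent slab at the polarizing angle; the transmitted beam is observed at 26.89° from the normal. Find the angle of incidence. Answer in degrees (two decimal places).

θ_B ≈ 63.11°

Since the reflected and refracted rays are at right angles at the polarizing angle, θ_B + θ_t = 90°.
So θ_B = 90° − θ_t = 90° − 26.89° = 63.11°.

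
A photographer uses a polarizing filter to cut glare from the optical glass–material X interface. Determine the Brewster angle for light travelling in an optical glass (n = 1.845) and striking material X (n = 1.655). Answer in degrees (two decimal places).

Brewster's condition: tan θ_B = n₂/n₁ = 1.655/1.845 = 0.8970.
So θ_B = arctan 0.8970 = 41.89°.

θ_B ≈ 41.89°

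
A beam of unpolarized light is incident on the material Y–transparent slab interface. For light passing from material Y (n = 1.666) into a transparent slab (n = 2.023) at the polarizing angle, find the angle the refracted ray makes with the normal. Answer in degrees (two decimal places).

θ_B = arctan(n₂/n₁) = arctan(2.023/1.666) = 50.53°.
The refracted ray is perpendicular to the reflected ray, so θ_t = 90° − θ_B = 39.47°.

θ_t ≈ 39.47°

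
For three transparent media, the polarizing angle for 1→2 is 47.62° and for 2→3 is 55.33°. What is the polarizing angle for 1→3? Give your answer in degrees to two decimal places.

θ_B ≈ 57.74°

Each Brewster angle gives a ratio: n₂/n₁ = tan 47.62° = 1.0959, n₃/n₂ = tan 55.33° = 1.4458.
n₃/n₁ = 1.5845. Then tan θ_B(1→3) = n₃/n₁, so θ_B(1→3) = arctan(1.5845) = 57.74°.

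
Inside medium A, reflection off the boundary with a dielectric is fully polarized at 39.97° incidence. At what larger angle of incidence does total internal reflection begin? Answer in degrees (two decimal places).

tan θ_B = n₂/n₁ = tan 39.97° = 0.8382.
Total internal reflection: sin θ_c = n₂/n₁ = 0.8382.
θ_c = arcsin(0.8382) = 56.95°.

θ_c ≈ 56.95°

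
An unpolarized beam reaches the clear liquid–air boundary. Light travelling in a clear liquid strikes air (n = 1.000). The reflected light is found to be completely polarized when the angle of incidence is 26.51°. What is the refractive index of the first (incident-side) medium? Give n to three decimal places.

At the Brewster angle, tan θ_B = n₂/n₁ with n₁ on the incident side (a clear liquid) and n₂ on the transmitted side (air).
n₁ = n₂ / tan θ_B = 1.000 / tan 26.51° = 2.005.

n ≈ 2.005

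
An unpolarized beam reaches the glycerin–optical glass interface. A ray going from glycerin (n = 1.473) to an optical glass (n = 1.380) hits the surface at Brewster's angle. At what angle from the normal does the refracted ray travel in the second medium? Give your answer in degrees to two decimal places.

tan θ_B = n₂/n₁ = 1.380/1.473 = 0.9369, so θ_B = 43.13°.
Since θ_B + θ_t = 90° at Brewster incidence, θ_t = 90° − 43.13° = 46.87°.

θ_t ≈ 46.87°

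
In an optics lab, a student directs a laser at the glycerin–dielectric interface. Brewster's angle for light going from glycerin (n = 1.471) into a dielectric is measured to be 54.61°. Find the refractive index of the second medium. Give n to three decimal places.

n ≈ 2.071

Full polarization of the reflected beam means tan θ_B = n₂/n₁, where n₁ is the incident medium (glycerin).
n₂ = n₁ tan θ_B = 1.471 × tan 54.61° = 2.071.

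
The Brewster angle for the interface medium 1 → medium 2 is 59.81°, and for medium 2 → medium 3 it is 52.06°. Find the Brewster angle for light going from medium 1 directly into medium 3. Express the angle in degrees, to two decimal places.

θ_B ≈ 65.60°

n₂/n₁ = tan 59.81° = 1.7189 and n₃/n₂ = tan 52.06° = 1.2827.
n₃/n₁ = 2.2048. Then tan θ_B(1→3) = n₃/n₁, so θ_B(1→3) = arctan(2.2048) = 65.60°.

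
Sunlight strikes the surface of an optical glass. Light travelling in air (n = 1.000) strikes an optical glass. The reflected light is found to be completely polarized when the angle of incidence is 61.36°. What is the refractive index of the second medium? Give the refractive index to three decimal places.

Brewster's law: tan θ_B = n₂/n₁ (light incident in air, refracted into an optical glass).
n₂ = n₁ tan θ_B = 1.000 × tan 61.36° = 1.831.

n ≈ 1.831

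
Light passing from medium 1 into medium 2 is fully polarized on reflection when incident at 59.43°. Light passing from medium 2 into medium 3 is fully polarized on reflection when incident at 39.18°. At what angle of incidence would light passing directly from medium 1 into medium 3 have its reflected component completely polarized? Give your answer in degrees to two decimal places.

Each Brewster angle gives a ratio: n₂/n₁ = tan 59.43° = 1.6929, n₃/n₂ = tan 39.18° = 0.8150.
n₃/n₁ = 1.3797. Then tan θ_B(1→3) = n₃/n₁, so θ_B(1→3) = arctan(1.3797) = 54.07°.

θ_B ≈ 54.07°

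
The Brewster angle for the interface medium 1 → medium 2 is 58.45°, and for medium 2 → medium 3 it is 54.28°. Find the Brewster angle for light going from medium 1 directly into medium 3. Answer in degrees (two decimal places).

θ_B ≈ 66.18°

tan θ_B(1→2) = n₂/n₁ = tan 58.45° = 1.6287.
tan θ_B(2→3) = n₃/n₂ = tan 54.28° = 1.3906.
Multiplying, n₃/n₁ = 1.6287 × 1.3906 = 2.2649, and θ_B(1→3) = arctan 2.2649 = 66.18°.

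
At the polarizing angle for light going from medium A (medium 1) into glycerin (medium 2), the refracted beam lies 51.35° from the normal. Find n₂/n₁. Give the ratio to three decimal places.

θ_B + θ_t = 90°, so θ_B = 90° − 51.35° = 38.65°.
Then n₂/n₁ = tan θ_B = tan 38.65° = 0.800.

n₂/n₁ ≈ 0.800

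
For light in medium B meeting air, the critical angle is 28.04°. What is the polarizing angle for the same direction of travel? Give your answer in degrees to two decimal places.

n₂/n₁ = sin θ_c = sin 28.04° = 0.4701.
tan θ_B equals the same ratio, so θ_B = arctan(0.4701) = 25.18°.

θ_B ≈ 25.18°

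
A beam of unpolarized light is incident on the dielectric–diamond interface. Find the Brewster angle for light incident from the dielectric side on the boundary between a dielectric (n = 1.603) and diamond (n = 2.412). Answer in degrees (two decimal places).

θ_B ≈ 56.39°

Brewster's condition: tan θ_B = n₂/n₁ = 2.412/1.603 = 1.5047.
θ_B = arctan(1.5047) = 56.39°.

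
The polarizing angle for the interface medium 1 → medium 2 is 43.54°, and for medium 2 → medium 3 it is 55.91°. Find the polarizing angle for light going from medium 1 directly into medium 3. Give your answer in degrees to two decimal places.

θ_B ≈ 54.54°

Each Brewster angle gives a ratio: n₂/n₁ = tan 43.54° = 0.9503, n₃/n₂ = tan 55.91° = 1.4775.
So n₃/n₁ = (n₂/n₁)(n₃/n₂) = 0.9503 × 1.4775 = 1.4041.
θ_B(1→3) = arctan(1.4041) = 54.54°.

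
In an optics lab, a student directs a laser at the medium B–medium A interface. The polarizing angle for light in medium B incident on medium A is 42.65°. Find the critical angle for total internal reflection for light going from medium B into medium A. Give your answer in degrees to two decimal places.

θ_c ≈ 67.10°

From Brewster, n₂/n₁ = tan θ_B = tan 42.65° = 0.9212.
Then sin θ_c = n₂/n₁ = 0.9212, so θ_c = arcsin 0.9212 = 67.10°.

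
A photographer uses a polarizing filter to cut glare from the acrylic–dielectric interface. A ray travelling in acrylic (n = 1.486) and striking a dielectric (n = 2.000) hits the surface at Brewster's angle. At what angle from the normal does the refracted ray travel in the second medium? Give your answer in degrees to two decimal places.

tan θ_B = n₂/n₁ = 2.000/1.486 = 1.3459, so θ_B = 53.39°.
The refracted ray is perpendicular to the reflected ray, so θ_t = 90° − θ_B = 36.61°.

θ_t ≈ 36.61°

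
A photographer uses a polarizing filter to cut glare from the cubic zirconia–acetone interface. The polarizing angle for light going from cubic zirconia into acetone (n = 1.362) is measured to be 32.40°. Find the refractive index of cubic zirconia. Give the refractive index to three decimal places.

n ≈ 2.146

Full polarization of the reflected beam means tan θ_B = n₂/n₁, where n₁ is the incident medium (cubic zirconia).
n₁ = n₂ / tan θ_B = 1.362 / tan 32.40° = 2.146.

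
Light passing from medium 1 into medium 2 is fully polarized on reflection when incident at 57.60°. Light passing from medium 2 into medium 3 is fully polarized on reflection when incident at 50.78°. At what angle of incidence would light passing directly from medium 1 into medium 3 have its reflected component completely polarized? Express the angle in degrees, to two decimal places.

θ_B ≈ 62.62°

Each Brewster angle gives a ratio: n₂/n₁ = tan 57.60° = 1.5757, n₃/n₂ = tan 50.78° = 1.2252.
n₃/n₁ = 1.9307. Then tan θ_B(1→3) = n₃/n₁, so θ_B(1→3) = arctan(1.9307) = 62.62°.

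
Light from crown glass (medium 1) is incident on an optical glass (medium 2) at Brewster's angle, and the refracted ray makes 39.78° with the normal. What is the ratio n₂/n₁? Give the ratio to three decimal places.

At Brewster incidence θ_B = 90° − θ_t = 90° − 39.78° = 50.22°.
Then n₂/n₁ = tan θ_B = tan 50.22° = 1.201.

n₂/n₁ ≈ 1.201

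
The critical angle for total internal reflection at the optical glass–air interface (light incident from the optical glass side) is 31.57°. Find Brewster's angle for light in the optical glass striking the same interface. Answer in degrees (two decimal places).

θ_B ≈ 27.63°

At the critical angle sin θ_c = n₂/n₁, giving n₂/n₁ = sin 31.57° = 0.5235.
Then tan θ_B = n₂/n₁ = 0.5235, so θ_B = arctan 0.5235 = 27.63°.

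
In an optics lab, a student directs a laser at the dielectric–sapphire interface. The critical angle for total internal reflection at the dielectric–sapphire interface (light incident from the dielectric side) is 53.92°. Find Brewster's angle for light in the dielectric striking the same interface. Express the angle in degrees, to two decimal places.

θ_B ≈ 38.94°

At the critical angle sin θ_c = n₂/n₁, giving n₂/n₁ = sin 53.92° = 0.8082.
Then tan θ_B = n₂/n₁ = 0.8082, so θ_B = arctan 0.8082 = 38.94°.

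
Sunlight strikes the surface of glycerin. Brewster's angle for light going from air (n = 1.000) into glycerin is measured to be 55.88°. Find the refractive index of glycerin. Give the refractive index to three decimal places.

Brewster's law: tan θ_B = n₂/n₁ (light incident in air, refracted into glycerin).
n₂ = n₁ tan θ_B = 1.000 × tan 55.88° = 1.476.

n ≈ 1.476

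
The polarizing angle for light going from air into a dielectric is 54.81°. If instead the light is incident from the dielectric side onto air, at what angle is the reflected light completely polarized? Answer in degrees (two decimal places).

tan θ_B' = n₁/n₂ = 1/tan θ_B, so θ_B' = 90° − θ_B.
θ_B' = 90° − 54.81° = 35.19°.

θ_B' ≈ 35.19°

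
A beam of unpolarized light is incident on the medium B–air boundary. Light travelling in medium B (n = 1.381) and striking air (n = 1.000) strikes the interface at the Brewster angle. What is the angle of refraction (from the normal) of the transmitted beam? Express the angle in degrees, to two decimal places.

θ_t ≈ 54.09°

First find Brewster's angle: tan θ_B = 1.000/1.381 = 0.7241, giving θ_B = 35.91°.
The refracted ray is perpendicular to the reflected ray, so θ_t = 90° − θ_B = 54.09°.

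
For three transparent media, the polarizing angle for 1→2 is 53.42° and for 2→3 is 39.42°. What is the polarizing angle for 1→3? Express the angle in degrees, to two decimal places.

n₂/n₁ = tan 53.42° = 1.3475 and n₃/n₂ = tan 39.42° = 0.8220.
So n₃/n₁ = (n₂/n₁)(n₃/n₂) = 1.3475 × 0.8220 = 1.1076.
θ_B(1→3) = arctan(1.1076) = 47.92°.

θ_B ≈ 47.92°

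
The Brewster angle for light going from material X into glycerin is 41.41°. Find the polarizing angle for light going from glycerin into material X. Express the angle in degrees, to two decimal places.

θ_B' ≈ 48.59°

tan θ_B' = n₁/n₂ = 1/tan θ_B, so θ_B' = 90° − θ_B.
θ_B' = 90° − 41.41° = 48.59°.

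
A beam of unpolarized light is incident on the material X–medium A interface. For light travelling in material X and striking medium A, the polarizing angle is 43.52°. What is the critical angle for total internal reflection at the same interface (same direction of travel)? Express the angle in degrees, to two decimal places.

θ_c ≈ 71.74°

From Brewster, n₂/n₁ = tan θ_B = tan 43.52° = 0.9496.
Then sin θ_c = n₂/n₁ = 0.9496, so θ_c = arcsin 0.9496 = 71.74°.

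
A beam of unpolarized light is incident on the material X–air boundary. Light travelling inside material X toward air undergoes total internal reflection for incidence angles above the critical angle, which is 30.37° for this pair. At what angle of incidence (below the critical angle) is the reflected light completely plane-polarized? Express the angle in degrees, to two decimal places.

n₂/n₁ = sin θ_c = sin 30.37° = 0.5056.
tan θ_B equals the same ratio, so θ_B = arctan(0.5056) = 26.82°.

θ_B ≈ 26.82°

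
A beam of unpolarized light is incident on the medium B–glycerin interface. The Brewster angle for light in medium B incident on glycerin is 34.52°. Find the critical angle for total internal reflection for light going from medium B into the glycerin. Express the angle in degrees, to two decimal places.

θ_c ≈ 43.46°

n₂/n₁ = tan 34.52° = 0.6878; the critical angle satisfies sin θ_c = n₂/n₁.
θ_c = arcsin(0.6878) = 43.46°.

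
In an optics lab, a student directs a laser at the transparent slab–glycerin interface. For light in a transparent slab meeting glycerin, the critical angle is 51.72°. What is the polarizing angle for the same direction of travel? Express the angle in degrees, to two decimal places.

θ_B ≈ 38.13°

n₂/n₁ = sin θ_c = sin 51.72° = 0.7850.
tan θ_B equals the same ratio, so θ_B = arctan(0.7850) = 38.13°.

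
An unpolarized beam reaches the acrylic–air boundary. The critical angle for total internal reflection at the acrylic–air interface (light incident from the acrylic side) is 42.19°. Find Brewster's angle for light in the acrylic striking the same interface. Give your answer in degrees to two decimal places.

sin θ_c = n₂/n₁, so n₂/n₁ = sin 42.19° = 0.6716.
Brewster: tan θ_B = n₂/n₁ = 0.6716.
θ_B = arctan(0.6716) = 33.88°.

θ_B ≈ 33.88°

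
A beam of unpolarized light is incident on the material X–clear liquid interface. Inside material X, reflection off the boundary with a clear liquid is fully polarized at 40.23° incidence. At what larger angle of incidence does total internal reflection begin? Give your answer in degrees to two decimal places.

tan θ_B = n₂/n₁ = tan 40.23° = 0.8460.
Total internal reflection: sin θ_c = n₂/n₁ = 0.8460.
θ_c = arcsin(0.8460) = 57.78°.

θ_c ≈ 57.78°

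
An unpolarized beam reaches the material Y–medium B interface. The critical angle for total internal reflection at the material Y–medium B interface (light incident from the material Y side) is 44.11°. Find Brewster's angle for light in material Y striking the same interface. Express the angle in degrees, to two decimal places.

At the critical angle sin θ_c = n₂/n₁, giving n₂/n₁ = sin 44.11° = 0.6960.
Then tan θ_B = n₂/n₁ = 0.6960, so θ_B = arctan 0.6960 = 34.84°.

θ_B ≈ 34.84°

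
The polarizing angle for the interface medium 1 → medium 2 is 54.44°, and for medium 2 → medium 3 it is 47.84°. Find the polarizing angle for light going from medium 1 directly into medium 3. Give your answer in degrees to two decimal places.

θ_B ≈ 57.09°

Each Brewster angle gives a ratio: n₂/n₁ = tan 54.44° = 1.3988, n₃/n₂ = tan 47.84° = 1.1044.
Multiplying, n₃/n₁ = 1.3988 × 1.1044 = 1.5449, and θ_B(1→3) = arctan 1.5449 = 57.09°.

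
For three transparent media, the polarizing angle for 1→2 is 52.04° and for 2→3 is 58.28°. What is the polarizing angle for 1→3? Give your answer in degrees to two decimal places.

θ_B ≈ 64.26°

Each Brewster angle gives a ratio: n₂/n₁ = tan 52.04° = 1.2818, n₃/n₂ = tan 58.28° = 1.6179.
Multiplying, n₃/n₁ = 1.2818 × 1.6179 = 2.0738, and θ_B(1→3) = arctan 2.0738 = 64.26°.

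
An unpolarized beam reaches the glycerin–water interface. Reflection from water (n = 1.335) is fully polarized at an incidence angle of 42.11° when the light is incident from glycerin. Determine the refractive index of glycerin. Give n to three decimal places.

At the Brewster angle, tan θ_B = n₂/n₁ with n₁ on the incident side (glycerin) and n₂ on the transmitted side (water).
n₁ = n₂ / tan θ_B = 1.335 / tan 42.11° = 1.477.

n ≈ 1.477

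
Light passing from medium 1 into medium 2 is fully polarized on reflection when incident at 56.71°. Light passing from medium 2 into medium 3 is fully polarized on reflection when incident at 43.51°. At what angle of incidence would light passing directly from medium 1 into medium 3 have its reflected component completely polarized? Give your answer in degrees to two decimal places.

θ_B ≈ 55.33°

Each Brewster angle gives a ratio: n₂/n₁ = tan 56.71° = 1.5229, n₃/n₂ = tan 43.51° = 0.9493.
Multiplying, n₃/n₁ = 1.5229 × 0.9493 = 1.4457, and θ_B(1→3) = arctan 1.4457 = 55.33°.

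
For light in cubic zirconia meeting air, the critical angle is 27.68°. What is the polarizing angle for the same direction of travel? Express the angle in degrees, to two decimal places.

θ_B ≈ 24.92°

sin θ_c = n₂/n₁, so n₂/n₁ = sin 27.68° = 0.4645.
Brewster: tan θ_B = n₂/n₁ = 0.4645.
θ_B = arctan(0.4645) = 24.92°.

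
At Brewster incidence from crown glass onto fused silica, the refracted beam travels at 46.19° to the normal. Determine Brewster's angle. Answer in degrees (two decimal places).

Since the reflected and refracted rays are at right angles at the polarizing angle, θ_B + θ_t = 90°.
θ_B = 90° − 46.19° = 43.81°.

θ_B ≈ 43.81°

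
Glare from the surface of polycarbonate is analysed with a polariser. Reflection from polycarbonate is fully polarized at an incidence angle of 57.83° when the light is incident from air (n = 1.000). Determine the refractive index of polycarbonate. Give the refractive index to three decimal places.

Full polarization of the reflected beam means tan θ_B = n₂/n₁, where n₁ is the incident medium (air).
n₂ = n₁ tan θ_B = 1.000 × tan 57.83° = 1.590.

n ≈ 1.590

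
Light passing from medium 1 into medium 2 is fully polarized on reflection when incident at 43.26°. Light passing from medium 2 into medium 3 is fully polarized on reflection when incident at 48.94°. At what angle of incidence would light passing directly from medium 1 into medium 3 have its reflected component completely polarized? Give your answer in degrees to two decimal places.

tan θ_B(1→2) = n₂/n₁ = tan 43.26° = 0.9410.
tan θ_B(2→3) = n₃/n₂ = tan 48.94° = 1.1479.
So n₃/n₁ = (n₂/n₁)(n₃/n₂) = 0.9410 × 1.1479 = 1.0803.
θ_B(1→3) = arctan(1.0803) = 47.21°.

θ_B ≈ 47.21°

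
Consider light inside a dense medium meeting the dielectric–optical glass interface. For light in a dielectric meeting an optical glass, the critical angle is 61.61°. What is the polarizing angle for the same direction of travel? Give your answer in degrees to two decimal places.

θ_B ≈ 41.34°

sin θ_c = n₂/n₁, so n₂/n₁ = sin 61.61° = 0.8797.
Brewster: tan θ_B = n₂/n₁ = 0.8797.
θ_B = arctan(0.8797) = 41.34°.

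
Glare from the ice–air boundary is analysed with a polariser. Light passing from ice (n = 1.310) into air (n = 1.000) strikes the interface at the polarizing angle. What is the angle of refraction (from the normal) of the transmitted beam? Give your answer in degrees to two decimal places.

First find Brewster's angle: tan θ_B = 1.000/1.310 = 0.7634, giving θ_B = 37.36°.
The refracted ray is perpendicular to the reflected ray, so θ_t = 90° − θ_B = 52.64°.

θ_t ≈ 52.64°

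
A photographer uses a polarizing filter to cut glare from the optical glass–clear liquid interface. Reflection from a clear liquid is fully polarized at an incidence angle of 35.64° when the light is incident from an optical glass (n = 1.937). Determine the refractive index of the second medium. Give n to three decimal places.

At the polarizing angle, tan θ_B = n₂/n₁ with n₁ on the incident side (an optical glass) and n₂ on the transmitted side (a clear liquid).
n₂ = n₁ tan θ_B = 1.937 × tan 35.64° = 1.389.

n ≈ 1.389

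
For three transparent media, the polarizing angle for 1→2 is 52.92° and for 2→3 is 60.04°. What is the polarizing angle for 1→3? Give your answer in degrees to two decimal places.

θ_B ≈ 66.46°

tan θ_B(1→2) = n₂/n₁ = tan 52.92° = 1.3232.
tan θ_B(2→3) = n₃/n₂ = tan 60.04° = 1.7348.
So n₃/n₁ = (n₂/n₁)(n₃/n₂) = 1.3232 × 1.7348 = 2.2955.
θ_B(1→3) = arctan(2.2955) = 66.46°.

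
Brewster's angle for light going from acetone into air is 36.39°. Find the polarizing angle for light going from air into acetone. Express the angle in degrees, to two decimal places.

θ_B' ≈ 53.61°

tan θ_B' = n₁/n₂ = 1/tan θ_B, so θ_B' = 90° − θ_B.
θ_B' = 90° − 36.39° = 53.61°.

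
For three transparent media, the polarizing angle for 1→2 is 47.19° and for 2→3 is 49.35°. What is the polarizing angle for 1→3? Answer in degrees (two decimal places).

Each Brewster angle gives a ratio: n₂/n₁ = tan 47.19° = 1.0795, n₃/n₂ = tan 49.35° = 1.1647.
n₃/n₁ = 1.2573. Then tan θ_B(1→3) = n₃/n₁, so θ_B(1→3) = arctan(1.2573) = 51.50°.

θ_B ≈ 51.50°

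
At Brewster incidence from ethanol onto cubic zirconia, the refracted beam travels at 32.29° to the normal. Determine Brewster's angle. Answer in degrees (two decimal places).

At Brewster's angle the reflected and refracted rays are perpendicular, so θ_B + θ_t = 90°.
θ_B = 90° − 32.29° = 57.71°.

θ_B ≈ 57.71°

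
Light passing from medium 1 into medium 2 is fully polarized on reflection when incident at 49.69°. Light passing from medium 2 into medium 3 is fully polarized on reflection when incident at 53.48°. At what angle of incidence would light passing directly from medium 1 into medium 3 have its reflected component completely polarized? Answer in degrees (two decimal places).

Each Brewster angle gives a ratio: n₂/n₁ = tan 49.69° = 1.1787, n₃/n₂ = tan 53.48° = 1.3504.
Multiplying, n₃/n₁ = 1.1787 × 1.3504 = 1.5918, and θ_B(1→3) = arctan 1.5918 = 57.86°.

θ_B ≈ 57.86°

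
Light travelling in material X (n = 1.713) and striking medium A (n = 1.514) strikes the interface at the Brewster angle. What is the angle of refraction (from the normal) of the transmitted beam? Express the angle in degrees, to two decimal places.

θ_t ≈ 48.53°

First find Brewster's angle: tan θ_B = 1.514/1.713 = 0.8838, giving θ_B = 41.47°.
At Brewster's angle the reflected and refracted rays are perpendicular, so θ_t = 90° − θ_B = 90° − 41.47° = 48.53°.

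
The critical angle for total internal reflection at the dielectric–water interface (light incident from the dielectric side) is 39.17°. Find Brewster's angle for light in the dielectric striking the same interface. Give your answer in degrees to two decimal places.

n₂/n₁ = sin θ_c = sin 39.17° = 0.6316.
tan θ_B equals the same ratio, so θ_B = arctan(0.6316) = 32.28°.

θ_B ≈ 32.28°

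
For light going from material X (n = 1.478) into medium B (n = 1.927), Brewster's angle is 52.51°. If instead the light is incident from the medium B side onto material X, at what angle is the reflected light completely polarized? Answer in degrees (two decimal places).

θ_B' ≈ 37.49°

Reversing the direction swaps n₁ and n₂, so tan θ_B' = 1/tan θ_B and θ_B' = 90° − θ_B.
Hence θ_B' = 90° − 52.51° = 37.49°.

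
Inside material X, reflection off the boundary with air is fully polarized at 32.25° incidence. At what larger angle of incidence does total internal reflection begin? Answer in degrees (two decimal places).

From Brewster, n₂/n₁ = tan θ_B = tan 32.25° = 0.6310.
Then sin θ_c = n₂/n₁ = 0.6310, so θ_c = arcsin 0.6310 = 39.12°.

θ_c ≈ 39.12°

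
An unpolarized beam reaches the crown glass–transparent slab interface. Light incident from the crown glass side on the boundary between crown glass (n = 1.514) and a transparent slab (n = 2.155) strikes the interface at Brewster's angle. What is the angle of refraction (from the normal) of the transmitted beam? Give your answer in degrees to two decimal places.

θ_t ≈ 35.09°

θ_B = arctan(n₂/n₁) = arctan(2.155/1.514) = 54.91°.
Since θ_B + θ_t = 90° at Brewster incidence, θ_t = 90° − 54.91° = 35.09°.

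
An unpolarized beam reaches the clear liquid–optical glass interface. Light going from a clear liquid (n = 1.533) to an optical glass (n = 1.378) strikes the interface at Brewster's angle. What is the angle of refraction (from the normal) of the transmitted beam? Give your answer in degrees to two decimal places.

θ_B = arctan(n₂/n₁) = arctan(1.378/1.533) = 41.95°.
Since θ_B + θ_t = 90° at Brewster incidence, θ_t = 90° − 41.95° = 48.05°.

θ_t ≈ 48.05°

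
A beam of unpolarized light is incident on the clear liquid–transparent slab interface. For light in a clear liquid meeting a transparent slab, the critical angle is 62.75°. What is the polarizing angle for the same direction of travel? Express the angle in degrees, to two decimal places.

At the critical angle sin θ_c = n₂/n₁, giving n₂/n₁ = sin 62.75° = 0.8890.
Then tan θ_B = n₂/n₁ = 0.8890, so θ_B = arctan 0.8890 = 41.64°.

θ_B ≈ 41.64°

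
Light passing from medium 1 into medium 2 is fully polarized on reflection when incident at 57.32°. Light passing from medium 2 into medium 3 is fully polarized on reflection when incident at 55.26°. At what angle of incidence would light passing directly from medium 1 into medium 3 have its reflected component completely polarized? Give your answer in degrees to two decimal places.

n₂/n₁ = tan 57.32° = 1.5589 and n₃/n₂ = tan 55.26° = 1.4420.
Multiplying, n₃/n₁ = 1.5589 × 1.4420 = 2.2479, and θ_B(1→3) = arctan 2.2479 = 66.02°.

θ_B ≈ 66.02°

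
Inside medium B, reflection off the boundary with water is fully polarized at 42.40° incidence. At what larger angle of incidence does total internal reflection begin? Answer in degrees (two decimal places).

θ_c ≈ 65.94°

n₂/n₁ = tan 42.40° = 0.9131; the critical angle satisfies sin θ_c = n₂/n₁.
θ_c = arcsin(0.9131) = 65.94°.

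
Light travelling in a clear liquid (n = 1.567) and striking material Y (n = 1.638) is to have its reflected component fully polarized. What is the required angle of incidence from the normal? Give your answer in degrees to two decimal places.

θ_B ≈ 46.27°

Brewster's condition: tan θ_B = n₂/n₁ = 1.638/1.567 = 1.0453. Taking the arctangent, θ_B = 46.27°.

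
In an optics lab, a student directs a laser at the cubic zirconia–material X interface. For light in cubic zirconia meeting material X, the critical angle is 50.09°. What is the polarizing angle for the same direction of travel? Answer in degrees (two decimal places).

θ_B ≈ 37.49°

At the critical angle sin θ_c = n₂/n₁, giving n₂/n₁ = sin 50.09° = 0.7671.
Then tan θ_B = n₂/n₁ = 0.7671, so θ_B = arctan 0.7671 = 37.49°.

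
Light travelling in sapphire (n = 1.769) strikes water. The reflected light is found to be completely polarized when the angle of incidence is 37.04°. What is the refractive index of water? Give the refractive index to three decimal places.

n ≈ 1.335

Full polarization of the reflected beam means tan θ_B = n₂/n₁, where n₁ is the incident medium (sapphire).
n₂ = n₁ tan θ_B = 1.769 × tan 37.04° = 1.335.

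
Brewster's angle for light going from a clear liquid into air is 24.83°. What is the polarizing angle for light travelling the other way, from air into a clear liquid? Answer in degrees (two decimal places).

θ_B' ≈ 65.17°

Reversing the direction swaps n₁ and n₂, so tan θ_B' = 1/tan θ_B and θ_B' = 90° − θ_B.
Hence θ_B' = 90° − 24.83° = 65.17°.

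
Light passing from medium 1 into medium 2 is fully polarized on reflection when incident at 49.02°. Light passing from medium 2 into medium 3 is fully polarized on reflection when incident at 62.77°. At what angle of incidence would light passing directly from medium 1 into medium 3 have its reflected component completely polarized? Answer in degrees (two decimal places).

tan θ_B(1→2) = n₂/n₁ = tan 49.02° = 1.1512.
tan θ_B(2→3) = n₃/n₂ = tan 62.77° = 1.9433.
n₃/n₁ = 2.2371. Then tan θ_B(1→3) = n₃/n₁, so θ_B(1→3) = arctan(2.2371) = 65.91°.

θ_B ≈ 65.91°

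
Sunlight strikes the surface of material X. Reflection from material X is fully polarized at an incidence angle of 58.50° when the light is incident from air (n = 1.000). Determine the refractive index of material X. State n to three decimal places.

n ≈ 1.632

Full polarization of the reflected beam means tan θ_B = n₂/n₁, where n₁ is the incident medium (air).
n₂ = n₁ tan θ_B = 1.000 × tan 58.50° = 1.632.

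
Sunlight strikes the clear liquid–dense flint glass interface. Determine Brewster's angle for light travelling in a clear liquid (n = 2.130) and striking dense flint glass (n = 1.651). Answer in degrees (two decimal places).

θ_B ≈ 37.78°

tan θ_B = n₂/n₁ = 1.651/2.130 = 0.7751.
So θ_B = arctan 0.7751 = 37.78°.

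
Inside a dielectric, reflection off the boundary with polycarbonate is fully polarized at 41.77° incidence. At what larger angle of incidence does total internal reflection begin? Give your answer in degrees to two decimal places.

θ_c ≈ 63.27°

n₂/n₁ = tan 41.77° = 0.8932; the critical angle satisfies sin θ_c = n₂/n₁.
θ_c = arcsin(0.8932) = 63.27°.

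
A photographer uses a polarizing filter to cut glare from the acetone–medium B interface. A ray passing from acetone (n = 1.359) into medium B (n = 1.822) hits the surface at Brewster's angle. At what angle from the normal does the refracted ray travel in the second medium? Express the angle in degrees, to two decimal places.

tan θ_B = n₂/n₁ = 1.822/1.359 = 1.3407, so θ_B = 53.28°.
Since θ_B + θ_t = 90° at Brewster incidence, θ_t = 90° − 53.28° = 36.72°.

θ_t ≈ 36.72°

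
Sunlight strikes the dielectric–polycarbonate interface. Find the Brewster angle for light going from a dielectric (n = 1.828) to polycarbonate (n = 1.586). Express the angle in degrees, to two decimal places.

θ_B ≈ 40.95°

Brewster's condition: tan θ_B = n₂/n₁ = 1.586/1.828 = 0.8676.
So θ_B = arctan 0.8676 = 40.95°.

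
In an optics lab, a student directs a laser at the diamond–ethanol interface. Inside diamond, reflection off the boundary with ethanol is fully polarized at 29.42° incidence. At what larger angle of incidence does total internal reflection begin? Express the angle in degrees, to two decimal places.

θ_c ≈ 34.33°

From Brewster, n₂/n₁ = tan θ_B = tan 29.42° = 0.5639.
Then sin θ_c = n₂/n₁ = 0.5639, so θ_c = arcsin 0.5639 = 34.33°.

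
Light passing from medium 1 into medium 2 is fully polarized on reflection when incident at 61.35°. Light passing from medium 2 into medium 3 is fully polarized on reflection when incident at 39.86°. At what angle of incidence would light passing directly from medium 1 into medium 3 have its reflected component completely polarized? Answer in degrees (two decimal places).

θ_B ≈ 56.80°

tan θ_B(1→2) = n₂/n₁ = tan 61.35° = 1.8303.
tan θ_B(2→3) = n₃/n₂ = tan 39.86° = 0.8349.
Multiplying, n₃/n₁ = 1.8303 × 0.8349 = 1.5282, and θ_B(1→3) = arctan 1.5282 = 56.80°.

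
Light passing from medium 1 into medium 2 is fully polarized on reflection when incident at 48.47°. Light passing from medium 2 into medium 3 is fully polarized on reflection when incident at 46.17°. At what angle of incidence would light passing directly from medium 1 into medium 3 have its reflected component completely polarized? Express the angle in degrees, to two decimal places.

Each Brewster angle gives a ratio: n₂/n₁ = tan 48.47° = 1.1291, n₃/n₂ = tan 46.17° = 1.0417.
n₃/n₁ = 1.1762. Then tan θ_B(1→3) = n₃/n₁, so θ_B(1→3) = arctan(1.1762) = 49.63°.

θ_B ≈ 49.63°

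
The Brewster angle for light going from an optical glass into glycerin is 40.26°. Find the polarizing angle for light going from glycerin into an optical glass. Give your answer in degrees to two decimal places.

θ_B' ≈ 49.74°

tan θ_B' = n₁/n₂ = 1/tan θ_B, so θ_B' = 90° − θ_B.
θ_B' = 90° − 40.26° = 49.74°.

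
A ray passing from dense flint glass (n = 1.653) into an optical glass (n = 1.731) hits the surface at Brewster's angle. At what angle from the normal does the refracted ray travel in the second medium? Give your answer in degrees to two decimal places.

θ_t ≈ 43.68°

First find Brewster's angle: tan θ_B = 1.731/1.653 = 1.0472, giving θ_B = 46.32°.
The refracted ray is perpendicular to the reflected ray, so θ_t = 90° − θ_B = 43.68°.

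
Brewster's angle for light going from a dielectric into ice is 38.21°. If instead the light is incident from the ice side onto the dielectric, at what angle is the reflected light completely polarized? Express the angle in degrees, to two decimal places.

The two Brewster angles are complementary: θ_B' = 90° − θ_B = 90° − 38.21° = 51.79°.

θ_B' ≈ 51.79°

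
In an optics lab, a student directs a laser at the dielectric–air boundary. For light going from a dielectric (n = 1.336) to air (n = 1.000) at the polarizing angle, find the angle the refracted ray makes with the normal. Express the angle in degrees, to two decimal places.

θ_B = arctan(n₂/n₁) = arctan(1.000/1.336) = 36.81°.
The refracted ray is perpendicular to the reflected ray, so θ_t = 90° − θ_B = 53.19°.

θ_t ≈ 53.19°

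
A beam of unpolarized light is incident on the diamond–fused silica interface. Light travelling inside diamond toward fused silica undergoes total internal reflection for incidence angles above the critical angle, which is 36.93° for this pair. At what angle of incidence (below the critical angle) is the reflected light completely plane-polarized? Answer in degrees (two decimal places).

n₂/n₁ = sin θ_c = sin 36.93° = 0.6008.
tan θ_B equals the same ratio, so θ_B = arctan(0.6008) = 31.00°.

θ_B ≈ 31.00°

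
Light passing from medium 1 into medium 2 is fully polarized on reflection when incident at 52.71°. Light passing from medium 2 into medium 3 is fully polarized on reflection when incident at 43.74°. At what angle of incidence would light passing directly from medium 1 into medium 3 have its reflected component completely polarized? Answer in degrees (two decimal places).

θ_B ≈ 51.49°

Each Brewster angle gives a ratio: n₂/n₁ = tan 52.71° = 1.3132, n₃/n₂ = tan 43.74° = 0.9570.
Multiplying, n₃/n₁ = 1.3132 × 0.9570 = 1.2566, and θ_B(1→3) = arctan 1.2566 = 51.49°.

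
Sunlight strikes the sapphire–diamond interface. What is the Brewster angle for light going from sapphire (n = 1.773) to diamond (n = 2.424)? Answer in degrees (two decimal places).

The reflected p-component vanishes when tan θ_B = n₂/n₁.
Here n₂/n₁ = 2.424/1.773 = 1.3672, and Brewster's law gives tan θ_B = n₂/n₁.
θ_B = arctan(1.3672) = 53.82°.

θ_B ≈ 53.82°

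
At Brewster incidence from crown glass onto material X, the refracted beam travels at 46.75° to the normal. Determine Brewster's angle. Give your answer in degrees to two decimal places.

θ_B ≈ 43.25°

At Brewster's angle the reflected and refracted rays are perpendicular, so θ_B + θ_t = 90°.
θ_B = 90° − 46.75° = 43.25°.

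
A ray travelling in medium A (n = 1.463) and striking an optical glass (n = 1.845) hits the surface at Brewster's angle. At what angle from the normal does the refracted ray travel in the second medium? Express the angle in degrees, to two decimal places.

θ_B = arctan(n₂/n₁) = arctan(1.845/1.463) = 51.59°.
At Brewster's angle the reflected and refracted rays are perpendicular, so θ_t = 90° − θ_B = 90° − 51.59° = 38.41°.

θ_t ≈ 38.41°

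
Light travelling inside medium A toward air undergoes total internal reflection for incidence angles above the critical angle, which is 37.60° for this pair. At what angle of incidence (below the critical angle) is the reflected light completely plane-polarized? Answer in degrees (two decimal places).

sin θ_c = n₂/n₁, so n₂/n₁ = sin 37.60° = 0.6101.
Brewster: tan θ_B = n₂/n₁ = 0.6101.
θ_B = arctan(0.6101) = 31.39°.

θ_B ≈ 31.39°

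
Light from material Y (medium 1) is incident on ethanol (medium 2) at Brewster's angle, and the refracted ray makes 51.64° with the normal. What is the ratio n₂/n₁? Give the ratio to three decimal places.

θ_B + θ_t = 90°, so θ_B = 90° − 51.64° = 38.36°.
tan θ_B = n₂/n₁, so n₂/n₁ = tan 38.36° = 0.791.

n₂/n₁ ≈ 0.791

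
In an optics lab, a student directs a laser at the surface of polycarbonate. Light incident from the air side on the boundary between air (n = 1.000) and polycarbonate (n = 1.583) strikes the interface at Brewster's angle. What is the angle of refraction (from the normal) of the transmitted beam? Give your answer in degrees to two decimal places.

θ_t ≈ 32.28°

tan θ_B = n₂/n₁ = 1.583/1.000 = 1.5830, so θ_B = 57.72°.
Since θ_B + θ_t = 90° at Brewster incidence, θ_t = 90° − 57.72° = 32.28°.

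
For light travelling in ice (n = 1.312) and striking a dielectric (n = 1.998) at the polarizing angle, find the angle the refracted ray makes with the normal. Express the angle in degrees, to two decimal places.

tan θ_B = n₂/n₁ = 1.998/1.312 = 1.5229, so θ_B = 56.71°.
At Brewster's angle the reflected and refracted rays are perpendicular, so θ_t = 90° − θ_B = 90° − 56.71° = 33.29°.

θ_t ≈ 33.29°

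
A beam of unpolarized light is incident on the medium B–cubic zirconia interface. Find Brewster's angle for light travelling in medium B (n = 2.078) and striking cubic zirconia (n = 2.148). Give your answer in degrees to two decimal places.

θ_B ≈ 45.95°

Here n₂/n₁ = 2.148/2.078 = 1.0337, and Brewster's law gives tan θ_B = n₂/n₁. Taking the arctangent, θ_B = 45.95°.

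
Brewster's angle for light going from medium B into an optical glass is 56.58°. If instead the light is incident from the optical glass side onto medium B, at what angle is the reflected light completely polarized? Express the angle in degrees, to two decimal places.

The two Brewster angles are complementary: θ_B' = 90° − θ_B = 90° − 56.58° = 33.42°.

θ_B' ≈ 33.42°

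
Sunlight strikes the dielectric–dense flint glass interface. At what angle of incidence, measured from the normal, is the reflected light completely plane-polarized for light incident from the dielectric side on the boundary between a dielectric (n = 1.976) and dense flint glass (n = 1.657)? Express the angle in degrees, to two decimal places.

θ_B ≈ 39.98°

Here n₂/n₁ = 1.657/1.976 = 0.8386, and Brewster's law gives tan θ_B = n₂/n₁.
θ_B = arctan(0.8386) = 39.98°.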